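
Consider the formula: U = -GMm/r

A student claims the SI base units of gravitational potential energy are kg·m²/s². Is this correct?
Units of each symbol in U = -GMm/r:
  G (gravitational constant): m³/(kg·s²)
  M (mass): kg
  m (mass): kg
  r (distance): m  → in the denominator, contributes 1/m
  The minus sign does not affect the units.

Multiplying the contributions: [m³/(kg·s²)] · [kg] · [kg] · [1/m]
Adding exponents of each base unit: kg: 1, m: 2, s: -2
SI base units of gravitational potential energy: kg·m²/s²

The claimed units kg·m²/s² match the derived units, so the claim is correct.

Answer: Yes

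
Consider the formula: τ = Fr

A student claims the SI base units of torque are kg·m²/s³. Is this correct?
Units of each symbol in τ = Fr:
  F (force): kg·m/s²
  r (lever arm): m

Multiplying the contributions: [kg·m/s²] · [m]
Adding exponents of each base unit: kg: 1, m: 2, s: -2
SI base units of torque: kg·m²/s²

The claimed units kg·m²/s³ (exponents kg: 1, m: 2, s: -3) do not match the derived units kg·m²/s² (exponents kg: 1, m: 2, s: -2), so the claim is incorrect.

Answer: No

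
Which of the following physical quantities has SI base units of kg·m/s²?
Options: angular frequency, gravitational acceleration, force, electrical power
Checking the SI base units of each option:
  angular frequency (ω = 2πf): 1/s  ✗
  gravitational acceleration (g = GM/r²): m/s²  ✗
  force (F = ma): kg·m/s²  ✓ matches
  electrical power (P = IV): kg·m²/s³  ✗

Only force has units kg·m/s².

Answer: force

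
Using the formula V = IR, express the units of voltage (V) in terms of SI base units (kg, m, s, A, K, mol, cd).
Units of each symbol in V = IR:
  I (current): A
  R (resistance, in ohms): kg·m²/(s³·A²)

Multiplying the contributions: [A] · [kg·m²/(s³·A²)]
Adding exponents of each base unit: kg: 1, m: 2, s: -3, A: -1
SI base units of voltage: kg·m²/(s³·A)

Answer: kg·m²/(s³·A)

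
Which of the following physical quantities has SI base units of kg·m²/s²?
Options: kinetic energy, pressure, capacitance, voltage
Checking the SI base units of each option:
  kinetic energy (E = ½mv²): kg·m²/s²  ✓ matches
  pressure (P = F/A): kg/(m·s²)  ✗
  capacitance (C = Q/V): s⁴·A²/(kg·m²)  ✗
  voltage (V = IR): kg·m²/(s³·A)  ✗

Only kinetic energy has units kg·m²/s².

Answer: kinetic energy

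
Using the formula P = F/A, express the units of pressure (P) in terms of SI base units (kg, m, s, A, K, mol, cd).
Units of each symbol in P = F/A:
  F (force): kg·m/s²
  A (area): m²  → in the denominator, contributes 1/m²

Multiplying the contributions: [kg·m/s²] · [1/m²]
Adding exponents of each base unit: kg: 1, m: -1, s: -2
SI base units of pressure: kg/(m·s²)

Answer: kg/(m·s²)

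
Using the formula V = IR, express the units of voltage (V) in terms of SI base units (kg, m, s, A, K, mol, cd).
Units of each symbol in V = IR:
  I (current): A
  R (resistance, in ohms): kg·m²/(s³·A²)

Multiplying the contributions: [A] · [kg·m²/(s³·A²)]
Adding exponents of each base unit: kg: 1, m: 2, s: -3, A: -1
SI base units of voltage: kg·m²/(s³·A)

Answer: kg·m²/(s³·A)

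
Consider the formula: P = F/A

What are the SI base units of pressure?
Units of each symbol in P = F/A:
  F (force): kg·m/s²
  A (area): m²  → in the denominator, contributes 1/m²

Multiplying the contributions: [kg·m/s²] · [1/m²]
Adding exponents of each base unit: kg: 1, m: -1, s: -2
SI base units of pressure: kg/(m·s²)

Answer: kg/(m·s²)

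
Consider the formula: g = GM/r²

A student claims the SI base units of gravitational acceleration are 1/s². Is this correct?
Units of each symbol in g = GM/r²:
  G (gravitational constant): m³/(kg·s²)
  M (mass): kg
  r (distance): m  → to the power 2 in the denominator, contributes 1/m²

Multiplying the contributions: [m³/(kg·s²)] · [kg] · [1/m²]
Adding exponents of each base unit: m: 1, s: -2
SI base units of gravitational acceleration: m/s²

The claimed units 1/s² (exponents s: -2) do not match the derived units m/s² (exponents m: 1, s: -2), so the claim is incorrect.

Answer: No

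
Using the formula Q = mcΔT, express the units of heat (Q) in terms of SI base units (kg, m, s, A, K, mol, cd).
Units of each symbol in Q = mcΔT:
  m (mass): kg
  c (specific heat capacity, in J/(kg·K)): m²/(s²·K)
  ΔT (temperature change): K

Multiplying the contributions: [kg] · [m²/(s²·K)] · [K]
Adding exponents of each base unit: kg: 1, m: 2, s: -2
SI base units of heat: kg·m²/s²

Answer: kg·m²/s²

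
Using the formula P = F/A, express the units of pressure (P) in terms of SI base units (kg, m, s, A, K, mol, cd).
Units of each symbol in P = F/A:
  F (force): kg·m/s²
  A (area): m²  → in the denominator, contributes 1/m²

Multiplying the contributions: [kg·m/s²] · [1/m²]
Adding exponents of each base unit: kg: 1, m: -1, s: -2
SI base units of pressure: kg/(m·s²)

Answer: kg/(m·s²)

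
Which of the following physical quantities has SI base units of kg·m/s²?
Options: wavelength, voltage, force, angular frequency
Checking the SI base units of each option:
  wavelength (λ = v/f): m  ✗
  voltage (V = IR): kg·m²/(s³·A)  ✗
  force (F = ma): kg·m/s²  ✓ matches
  angular frequency (ω = 2πf): 1/s  ✗

Only force has units kg·m/s².

Answer: force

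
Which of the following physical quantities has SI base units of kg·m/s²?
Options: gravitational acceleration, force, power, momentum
Checking the SI base units of each option:
  gravitational acceleration (g = GM/r²): m/s²  ✗
  force (F = ma): kg·m/s²  ✓ matches
  power (P = W/t): kg·m²/s³  ✗
  momentum (p = mv): kg·m/s  ✗

Only force has units kg·m/s².

Answer: force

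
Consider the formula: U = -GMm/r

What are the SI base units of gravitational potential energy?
Units of each symbol in U = -GMm/r:
  G (gravitational constant): m³/(kg·s²)
  M (mass): kg
  m (mass): kg
  r (distance): m  → in the denominator, contributes 1/m
  The minus sign does not affect the units.

Multiplying the contributions: [m³/(kg·s²)] · [kg] · [kg] · [1/m]
Adding exponents of each base unit: kg: 1, m: 2, s: -2
SI base units of gravitational potential energy: kg·m²/s²

Answer: kg·m²/s²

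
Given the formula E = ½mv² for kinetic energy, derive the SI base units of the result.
Units of each symbol in E = ½mv²:
  m (mass): kg
  v (speed): m/s  → to the power 2, contributes m²/s²
  The factor ½ is dimensionless.

Multiplying the contributions: [kg] · [m²/s²]
Adding exponents of each base unit: kg: 1, m: 2, s: -2
SI base units of kinetic energy: kg·m²/s²

Answer: kg·m²/s²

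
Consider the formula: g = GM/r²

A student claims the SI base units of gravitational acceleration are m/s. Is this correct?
Units of each symbol in g = GM/r²:
  G (gravitational constant): m³/(kg·s²)
  M (mass): kg
  r (distance): m  → to the power 2 in the denominator, contributes 1/m²

Multiplying the contributions: [m³/(kg·s²)] · [kg] · [1/m²]
Adding exponents of each base unit: m: 1, s: -2
SI base units of gravitational acceleration: m/s²

The claimed units m/s (exponents m: 1, s: -1) do not match the derived units m/s² (exponents m: 1, s: -2), so the claim is incorrect.

Answer: No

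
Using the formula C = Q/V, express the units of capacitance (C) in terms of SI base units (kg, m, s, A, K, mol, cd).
Units of each symbol in C = Q/V:
  Q (charge, in coulombs): s·A
  V (voltage, in volts): kg·m²/(s³·A)  → in the denominator, contributes s³·A/(kg·m²)

Multiplying the contributions: [s·A] · [s³·A/(kg·m²)]
Adding exponents of each base unit: kg: -1, m: -2, s: 4, A: 2
SI base units of capacitance: s⁴·A²/(kg·m²)

Answer: s⁴·A²/(kg·m²)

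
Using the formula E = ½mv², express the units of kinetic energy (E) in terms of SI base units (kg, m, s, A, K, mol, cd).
Units of each symbol in E = ½mv²:
  m (mass): kg
  v (speed): m/s  → to the power 2, contributes m²/s²
  The factor ½ is dimensionless.

Multiplying the contributions: [kg] · [m²/s²]
Adding exponents of each base unit: kg: 1, m: 2, s: -2
SI base units of kinetic energy: kg·m²/s²

Answer: kg·m²/s²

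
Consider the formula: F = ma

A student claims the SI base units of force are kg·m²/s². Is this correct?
Units of each symbol in F = ma:
  m (mass): kg
  a (acceleration): m/s²

Multiplying the contributions: [kg] · [m/s²]
Adding exponents of each base unit: kg: 1, m: 1, s: -2
SI base units of force: kg·m/s²

The claimed units kg·m²/s² (exponents kg: 1, m: 2, s: -2) do not match the derived units kg·m/s² (exponents kg: 1, m: 1, s: -2), so the claim is incorrect.

Answer: No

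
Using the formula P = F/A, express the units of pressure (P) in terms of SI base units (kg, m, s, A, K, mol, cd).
Units of each symbol in P = F/A:
  F (force): kg·m/s²
  A (area): m²  → in the denominator, contributes 1/m²

Multiplying the contributions: [kg·m/s²] · [1/m²]
Adding exponents of each base unit: kg: 1, m: -1, s: -2
SI base units of pressure: kg/(m·s²)

Answer: kg/(m·s²)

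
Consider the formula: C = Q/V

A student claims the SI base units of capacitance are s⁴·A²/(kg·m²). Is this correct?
Units of each symbol in C = Q/V:
  Q (charge, in coulombs): s·A
  V (voltage, in volts): kg·m²/(s³·A)  → in the denominator, contributes s³·A/(kg·m²)

Multiplying the contributions: [s·A] · [s³·A/(kg·m²)]
Adding exponents of each base unit: kg: -1, m: -2, s: 4, A: 2
SI base units of capacitance: s⁴·A²/(kg·m²)

The claimed units s⁴·A²/(kg·m²) match the derived units, so the claim is correct.

Answer: Yes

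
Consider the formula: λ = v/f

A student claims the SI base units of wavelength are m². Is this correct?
Units of each symbol in λ = v/f:
  v (wave speed): m/s
  f (frequency): 1/s  → in the denominator, contributes s

Multiplying the contributions: [m/s] · [s]
Adding exponents of each base unit: m: 1
SI base units of wavelength: m

The claimed units m² (exponents m: 2) do not match the derived units m (exponents m: 1), so the claim is incorrect.

Answer: No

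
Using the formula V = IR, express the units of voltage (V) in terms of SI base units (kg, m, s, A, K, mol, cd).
Units of each symbol in V = IR:
  I (current): A
  R (resistance, in ohms): kg·m²/(s³·A²)

Multiplying the contributions: [A] · [kg·m²/(s³·A²)]
Adding exponents of each base unit: kg: 1, m: 2, s: -3, A: -1
SI base units of voltage: kg·m²/(s³·A)

Answer: kg·m²/(s³·A)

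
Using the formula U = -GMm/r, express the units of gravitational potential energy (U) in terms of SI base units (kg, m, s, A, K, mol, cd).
Units of each symbol in U = -GMm/r:
  G (gravitational constant): m³/(kg·s²)
  M (mass): kg
  m (mass): kg
  r (distance): m  → in the denominator, contributes 1/m
  The minus sign does not affect the units.

Multiplying the contributions: [m³/(kg·s²)] · [kg] · [kg] · [1/m]
Adding exponents of each base unit: kg: 1, m: 2, s: -2
SI base units of gravitational potential energy: kg·m²/s²

Answer: kg·m²/s²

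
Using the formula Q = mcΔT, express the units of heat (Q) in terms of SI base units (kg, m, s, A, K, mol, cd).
Units of each symbol in Q = mcΔT:
  m (mass): kg
  c (specific heat capacity, in J/(kg·K)): m²/(s²·K)
  ΔT (temperature change): K

Multiplying the contributions: [kg] · [m²/(s²·K)] · [K]
Adding exponents of each base unit: kg: 1, m: 2, s: -2
SI base units of heat: kg·m²/s²

Answer: kg·m²/s²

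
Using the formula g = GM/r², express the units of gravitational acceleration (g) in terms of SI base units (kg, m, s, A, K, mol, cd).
Units of each symbol in g = GM/r²:
  G (gravitational constant): m³/(kg·s²)
  M (mass): kg
  r (distance): m  → to the power 2 in the denominator, contributes 1/m²

Multiplying the contributions: [m³/(kg·s²)] · [kg] · [1/m²]
Adding exponents of each base unit: m: 1, s: -2
SI base units of gravitational acceleration: m/s²

Answer: m/s²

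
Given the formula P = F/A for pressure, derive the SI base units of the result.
Units of each symbol in P = F/A:
  F (force): kg·m/s²
  A (area): m²  → in the denominator, contributes 1/m²

Multiplying the contributions: [kg·m/s²] · [1/m²]
Adding exponents of each base unit: kg: 1, m: -1, s: -2
SI base units of pressure: kg/(m·s²)

Answer: kg/(m·s²)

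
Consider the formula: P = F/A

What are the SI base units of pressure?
Units of each symbol in P = F/A:
  F (force): kg·m/s²
  A (area): m²  → in the denominator, contributes 1/m²

Multiplying the contributions: [kg·m/s²] · [1/m²]
Adding exponents of each base unit: kg: 1, m: -1, s: -2
SI base units of pressure: kg/(m·s²)

Answer: kg/(m·s²)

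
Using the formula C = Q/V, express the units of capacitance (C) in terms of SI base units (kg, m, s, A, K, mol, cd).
Units of each symbol in C = Q/V:
  Q (charge, in coulombs): s·A
  V (voltage, in volts): kg·m²/(s³·A)  → in the denominator, contributes s³·A/(kg·m²)

Multiplying the contributions: [s·A] · [s³·A/(kg·m²)]
Adding exponents of each base unit: kg: -1, m: -2, s: 4, A: 2
SI base units of capacitance: s⁴·A²/(kg·m²)

Answer: s⁴·A²/(kg·m²)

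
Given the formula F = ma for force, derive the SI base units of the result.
Units of each symbol in F = ma:
  m (mass): kg
  a (acceleration): m/s²

Multiplying the contributions: [kg] · [m/s²]
Adding exponents of each base unit: kg: 1, m: 1, s: -2
SI base units of force: kg·m/s²

Answer: kg·m/s²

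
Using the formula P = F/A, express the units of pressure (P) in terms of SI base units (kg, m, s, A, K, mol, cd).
Units of each symbol in P = F/A:
  F (force): kg·m/s²
  A (area): m²  → in the denominator, contributes 1/m²

Multiplying the contributions: [kg·m/s²] · [1/m²]
Adding exponents of each base unit: kg: 1, m: -1, s: -2
SI base units of pressure: kg/(m·s²)

Answer: kg/(m·s²)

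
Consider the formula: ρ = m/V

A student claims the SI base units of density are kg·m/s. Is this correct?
Units of each symbol in ρ = m/V:
  m (mass): kg
  V (volume): m³  → in the denominator, contributes 1/m³

Multiplying the contributions: [kg] · [1/m³]
Adding exponents of each base unit: kg: 1, m: -3
SI base units of density: kg/m³

The claimed units kg·m/s (exponents kg: 1, m: 1, s: -1) do not match the derived units kg/m³ (exponents kg: 1, m: -3), so the claim is incorrect.

Answer: No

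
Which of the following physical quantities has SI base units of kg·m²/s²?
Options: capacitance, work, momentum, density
Checking the SI base units of each option:
  capacitance (C = Q/V): s⁴·A²/(kg·m²)  ✗
  work (W = Fd): kg·m²/s²  ✓ matches
  momentum (p = mv): kg·m/s  ✗
  density (ρ = m/V): kg/m³  ✗

Only work has units kg·m²/s².

Answer: work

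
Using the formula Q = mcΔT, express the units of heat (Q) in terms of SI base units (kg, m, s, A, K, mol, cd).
Units of each symbol in Q = mcΔT:
  m (mass): kg
  c (specific heat capacity, in J/(kg·K)): m²/(s²·K)
  ΔT (temperature change): K

Multiplying the contributions: [kg] · [m²/(s²·K)] · [K]
Adding exponents of each base unit: kg: 1, m: 2, s: -2
SI base units of heat: kg·m²/s²

Answer: kg·m²/s²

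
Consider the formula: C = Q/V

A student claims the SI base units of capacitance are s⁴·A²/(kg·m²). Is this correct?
Units of each symbol in C = Q/V:
  Q (charge, in coulombs): s·A
  V (voltage, in volts): kg·m²/(s³·A)  → in the denominator, contributes s³·A/(kg·m²)

Multiplying the contributions: [s·A] · [s³·A/(kg·m²)]
Adding exponents of each base unit: kg: -1, m: -2, s: 4, A: 2
SI base units of capacitance: s⁴·A²/(kg·m²)

The claimed units s⁴·A²/(kg·m²) match the derived units, so the claim is correct.

Answer: Yes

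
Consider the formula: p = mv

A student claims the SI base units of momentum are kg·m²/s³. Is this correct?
Units of each symbol in p = mv:
  m (mass): kg
  v (velocity): m/s

Multiplying the contributions: [kg] · [m/s]
Adding exponents of each base unit: kg: 1, m: 1, s: -1
SI base units of momentum: kg·m/s

The claimed units kg·m²/s³ (exponents kg: 1, m: 2, s: -3) do not match the derived units kg·m/s (exponents kg: 1, m: 1, s: -1), so the claim is incorrect.

Answer: No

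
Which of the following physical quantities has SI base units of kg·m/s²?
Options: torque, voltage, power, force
Checking the SI base units of each option:
  torque (τ = Fr): kg·m²/s²  ✗
  voltage (V = IR): kg·m²/(s³·A)  ✗
  power (P = W/t): kg·m²/s³  ✗
  force (F = ma): kg·m/s²  ✓ matches

Only force has units kg·m/s².

Answer: force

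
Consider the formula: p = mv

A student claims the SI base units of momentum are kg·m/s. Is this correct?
Units of each symbol in p = mv:
  m (mass): kg
  v (velocity): m/s

Multiplying the contributions: [kg] · [m/s]
Adding exponents of each base unit: kg: 1, m: 1, s: -1
SI base units of momentum: kg·m/s

The claimed units kg·m/s match the derived units, so the claim is correct.

Answer: Yes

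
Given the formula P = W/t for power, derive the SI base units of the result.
Units of each symbol in P = W/t:
  W (work): kg·m²/s²
  t (time): s  → in the denominator, contributes 1/s

Multiplying the contributions: [kg·m²/s²] · [1/s]
Adding exponents of each base unit: kg: 1, m: 2, s: -3
SI base units of power: kg·m²/s³

Answer: kg·m²/s³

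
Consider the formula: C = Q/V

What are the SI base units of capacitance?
Units of each symbol in C = Q/V:
  Q (charge, in coulombs): s·A
  V (voltage, in volts): kg·m²/(s³·A)  → in the denominator, contributes s³·A/(kg·m²)

Multiplying the contributions: [s·A] · [s³·A/(kg·m²)]
Adding exponents of each base unit: kg: -1, m: -2, s: 4, A: 2
SI base units of capacitance: s⁴·A²/(kg·m²)

Answer: s⁴·A²/(kg·m²)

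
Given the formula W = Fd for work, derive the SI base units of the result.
Units of each symbol in W = Fd:
  F (force): kg·m/s²
  d (displacement): m

Multiplying the contributions: [kg·m/s²] · [m]
Adding exponents of each base unit: kg: 1, m: 2, s: -2
SI base units of work: kg·m²/s²

Answer: kg·m²/s²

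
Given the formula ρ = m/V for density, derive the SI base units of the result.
Units of each symbol in ρ = m/V:
  m (mass): kg
  V (volume): m³  → in the denominator, contributes 1/m³

Multiplying the contributions: [kg] · [1/m³]
Adding exponents of each base unit: kg: 1, m: -3
SI base units of density: kg/m³

Answer: kg/m³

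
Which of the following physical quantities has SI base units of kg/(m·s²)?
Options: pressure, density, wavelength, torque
Checking the SI base units of each option:
  pressure (P = F/A): kg/(m·s²)  ✓ matches
  density (ρ = m/V): kg/m³  ✗
  wavelength (λ = v/f): m  ✗
  torque (τ = Fr): kg·m²/s²  ✗

Only pressure has units kg/(m·s²).

Answer: pressure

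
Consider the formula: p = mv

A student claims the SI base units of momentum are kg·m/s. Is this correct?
Units of each symbol in p = mv:
  m (mass): kg
  v (velocity): m/s

Multiplying the contributions: [kg] · [m/s]
Adding exponents of each base unit: kg: 1, m: 1, s: -1
SI base units of momentum: kg·m/s

The claimed units kg·m/s match the derived units, so the claim is correct.

Answer: Yes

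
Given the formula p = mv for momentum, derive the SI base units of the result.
Units of each symbol in p = mv:
  m (mass): kg
  v (velocity): m/s

Multiplying the contributions: [kg] · [m/s]
Adding exponents of each base unit: kg: 1, m: 1, s: -1
SI base units of momentum: kg·m/s

Answer: kg·m/s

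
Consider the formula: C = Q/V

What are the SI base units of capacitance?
Units of each symbol in C = Q/V:
  Q (charge, in coulombs): s·A
  V (voltage, in volts): kg·m²/(s³·A)  → in the denominator, contributes s³·A/(kg·m²)

Multiplying the contributions: [s·A] · [s³·A/(kg·m²)]
Adding exponents of each base unit: kg: -1, m: -2, s: 4, A: 2
SI base units of capacitance: s⁴·A²/(kg·m²)

Answer: s⁴·A²/(kg·m²)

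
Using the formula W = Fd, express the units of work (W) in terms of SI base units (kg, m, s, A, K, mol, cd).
Units of each symbol in W = Fd:
  F (force): kg·m/s²
  d (displacement): m

Multiplying the contributions: [kg·m/s²] · [m]
Adding exponents of each base unit: kg: 1, m: 2, s: -2
SI base units of work: kg·m²/s²

Answer: kg·m²/s²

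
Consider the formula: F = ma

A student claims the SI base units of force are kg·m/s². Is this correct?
Units of each symbol in F = ma:
  m (mass): kg
  a (acceleration): m/s²

Multiplying the contributions: [kg] · [m/s²]
Adding exponents of each base unit: kg: 1, m: 1, s: -2
SI base units of force: kg·m/s²

The claimed units kg·m/s² match the derived units, so the claim is correct.

Answer: Yes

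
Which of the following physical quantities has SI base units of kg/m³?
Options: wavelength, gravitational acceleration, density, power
Checking the SI base units of each option:
  wavelength (λ = v/f): m  ✗
  gravitational acceleration (g = GM/r²): m/s²  ✗
  density (ρ = m/V): kg/m³  ✓ matches
  power (P = W/t): kg·m²/s³  ✗

Only density has units kg/m³.

Answer: density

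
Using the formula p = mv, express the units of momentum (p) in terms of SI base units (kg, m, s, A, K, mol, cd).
Units of each symbol in p = mv:
  m (mass): kg
  v (velocity): m/s

Multiplying the contributions: [kg] · [m/s]
Adding exponents of each base unit: kg: 1, m: 1, s: -1
SI base units of momentum: kg·m/s

Answer: kg·m/s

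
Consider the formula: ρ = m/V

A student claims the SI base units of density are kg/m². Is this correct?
Units of each symbol in ρ = m/V:
  m (mass): kg
  V (volume): m³  → in the denominator, contributes 1/m³

Multiplying the contributions: [kg] · [1/m³]
Adding exponents of each base unit: kg: 1, m: -3
SI base units of density: kg/m³

The claimed units kg/m² (exponents kg: 1, m: -2) do not match the derived units kg/m³ (exponents kg: 1, m: -3), so the claim is incorrect.

Answer: No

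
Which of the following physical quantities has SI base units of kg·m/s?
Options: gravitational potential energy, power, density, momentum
Checking the SI base units of each option:
  gravitational potential energy (U = -GMm/r): kg·m²/s²  ✗
  power (P = W/t): kg·m²/s³  ✗
  density (ρ = m/V): kg/m³  ✗
  momentum (p = mv): kg·m/s  ✓ matches

Only momentum has units kg·m/s.

Answer: momentum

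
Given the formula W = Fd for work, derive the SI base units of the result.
Units of each symbol in W = Fd:
  F (force): kg·m/s²
  d (displacement): m

Multiplying the contributions: [kg·m/s²] · [m]
Adding exponents of each base unit: kg: 1, m: 2, s: -2
SI base units of work: kg·m²/s²

Answer: kg·m²/s²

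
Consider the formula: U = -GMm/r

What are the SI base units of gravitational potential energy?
Units of each symbol in U = -GMm/r:
  G (gravitational constant): m³/(kg·s²)
  M (mass): kg
  m (mass): kg
  r (distance): m  → in the denominator, contributes 1/m
  The minus sign does not affect the units.

Multiplying the contributions: [m³/(kg·s²)] · [kg] · [kg] · [1/m]
Adding exponents of each base unit: kg: 1, m: 2, s: -2
SI base units of gravitational potential energy: kg·m²/s²

Answer: kg·m²/s²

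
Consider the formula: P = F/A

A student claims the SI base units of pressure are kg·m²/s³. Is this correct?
Units of each symbol in P = F/A:
  F (force): kg·m/s²
  A (area): m²  → in the denominator, contributes 1/m²

Multiplying the contributions: [kg·m/s²] · [1/m²]
Adding exponents of each base unit: kg: 1, m: -1, s: -2
SI base units of pressure: kg/(m·s²)

The claimed units kg·m²/s³ (exponents kg: 1, m: 2, s: -3) do not match the derived units kg/(m·s²) (exponents kg: 1, m: -1, s: -2), so the claim is incorrect.

Answer: No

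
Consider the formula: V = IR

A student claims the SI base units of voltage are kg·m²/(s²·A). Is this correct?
Units of each symbol in V = IR:
  I (current): A
  R (resistance, in ohms): kg·m²/(s³·A²)

Multiplying the contributions: [A] · [kg·m²/(s³·A²)]
Adding exponents of each base unit: kg: 1, m: 2, s: -3, A: -1
SI base units of voltage: kg·m²/(s³·A)

The claimed units kg·m²/(s²·A) (exponents kg: 1, m: 2, s: -2, A: -1) do not match the derived units kg·m²/(s³·A) (exponents kg: 1, m: 2, s: -3, A: -1), so the claim is incorrect.

Answer: No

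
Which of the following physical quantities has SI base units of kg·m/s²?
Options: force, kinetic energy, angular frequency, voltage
Checking the SI base units of each option:
  force (F = ma): kg·m/s²  ✓ matches
  kinetic energy (E = ½mv²): kg·m²/s²  ✗
  angular frequency (ω = 2πf): 1/s  ✗
  voltage (V = IR): kg·m²/(s³·A)  ✗

Only force has units kg·m/s².

Answer: force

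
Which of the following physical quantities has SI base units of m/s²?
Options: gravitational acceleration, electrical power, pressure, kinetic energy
Checking the SI base units of each option:
  gravitational acceleration (g = GM/r²): m/s²  ✓ matches
  electrical power (P = IV): kg·m²/s³  ✗
  pressure (P = F/A): kg/(m·s²)  ✗
  kinetic energy (E = ½mv²): kg·m²/s²  ✗

Only gravitational acceleration has units m/s².

Answer: gravitational acceleration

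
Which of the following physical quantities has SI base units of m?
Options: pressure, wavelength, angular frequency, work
Checking the SI base units of each option:
  pressure (P = F/A): kg/(m·s²)  ✗
  wavelength (λ = v/f): m  ✓ matches
  angular frequency (ω = 2πf): 1/s  ✗
  work (W = Fd): kg·m²/s²  ✗

Only wavelength has units m.

Answer: wavelength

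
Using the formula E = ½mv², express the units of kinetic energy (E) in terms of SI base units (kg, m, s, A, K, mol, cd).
Units of each symbol in E = ½mv²:
  m (mass): kg
  v (speed): m/s  → to the power 2, contributes m²/s²
  The factor ½ is dimensionless.

Multiplying the contributions: [kg] · [m²/s²]
Adding exponents of each base unit: kg: 1, m: 2, s: -2
SI base units of kinetic energy: kg·m²/s²

Answer: kg·m²/s²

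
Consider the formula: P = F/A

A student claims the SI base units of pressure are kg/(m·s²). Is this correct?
Units of each symbol in P = F/A:
  F (force): kg·m/s²
  A (area): m²  → in the denominator, contributes 1/m²

Multiplying the contributions: [kg·m/s²] · [1/m²]
Adding exponents of each base unit: kg: 1, m: -1, s: -2
SI base units of pressure: kg/(m·s²)

The claimed units kg/(m·s²) match the derived units, so the claim is correct.

Answer: Yes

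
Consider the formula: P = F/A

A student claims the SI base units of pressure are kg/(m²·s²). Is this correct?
Units of each symbol in P = F/A:
  F (force): kg·m/s²
  A (area): m²  → in the denominator, contributes 1/m²

Multiplying the contributions: [kg·m/s²] · [1/m²]
Adding exponents of each base unit: kg: 1, m: -1, s: -2
SI base units of pressure: kg/(m·s²)

The claimed units kg/(m²·s²) (exponents kg: 1, m: -2, s: -2) do not match the derived units kg/(m·s²) (exponents kg: 1, m: -1, s: -2), so the claim is incorrect.

Answer: No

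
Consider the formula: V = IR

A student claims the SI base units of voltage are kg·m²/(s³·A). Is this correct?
Units of each symbol in V = IR:
  I (current): A
  R (resistance, in ohms): kg·m²/(s³·A²)

Multiplying the contributions: [A] · [kg·m²/(s³·A²)]
Adding exponents of each base unit: kg: 1, m: 2, s: -3, A: -1
SI base units of voltage: kg·m²/(s³·A)

The claimed units kg·m²/(s³·A) match the derived units, so the claim is correct.

Answer: Yes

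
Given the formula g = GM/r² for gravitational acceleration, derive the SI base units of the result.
Units of each symbol in g = GM/r²:
  G (gravitational constant): m³/(kg·s²)
  M (mass): kg
  r (distance): m  → to the power 2 in the denominator, contributes 1/m²

Multiplying the contributions: [m³/(kg·s²)] · [kg] · [1/m²]
Adding exponents of each base unit: m: 1, s: -2
SI base units of gravitational acceleration: m/s²

Answer: m/s²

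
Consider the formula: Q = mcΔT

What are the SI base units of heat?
Units of each symbol in Q = mcΔT:
  m (mass): kg
  c (specific heat capacity, in J/(kg·K)): m²/(s²·K)
  ΔT (temperature change): K

Multiplying the contributions: [kg] · [m²/(s²·K)] · [K]
Adding exponents of each base unit: kg: 1, m: 2, s: -2
SI base units of heat: kg·m²/s²

Answer: kg·m²/s²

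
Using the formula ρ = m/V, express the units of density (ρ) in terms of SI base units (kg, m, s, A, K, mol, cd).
Units of each symbol in ρ = m/V:
  m (mass): kg
  V (volume): m³  → in the denominator, contributes 1/m³

Multiplying the contributions: [kg] · [1/m³]
Adding exponents of each base unit: kg: 1, m: -3
SI base units of density: kg/m³

Answer: kg/m³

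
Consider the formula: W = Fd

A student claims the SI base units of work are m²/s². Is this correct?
Units of each symbol in W = Fd:
  F (force): kg·m/s²
  d (displacement): m

Multiplying the contributions: [kg·m/s²] · [m]
Adding exponents of each base unit: kg: 1, m: 2, s: -2
SI base units of work: kg·m²/s²

The claimed units m²/s² (exponents m: 2, s: -2) do not match the derived units kg·m²/s² (exponents kg: 1, m: 2, s: -2), so the claim is incorrect.

Answer: No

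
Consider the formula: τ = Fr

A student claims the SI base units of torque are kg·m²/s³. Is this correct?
Units of each symbol in τ = Fr:
  F (force): kg·m/s²
  r (lever arm): m

Multiplying the contributions: [kg·m/s²] · [m]
Adding exponents of each base unit: kg: 1, m: 2, s: -2
SI base units of torque: kg·m²/s²

The claimed units kg·m²/s³ (exponents kg: 1, m: 2, s: -3) do not match the derived units kg·m²/s² (exponents kg: 1, m: 2, s: -2), so the claim is incorrect.

Answer: No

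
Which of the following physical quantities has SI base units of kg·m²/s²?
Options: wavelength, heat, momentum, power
Checking the SI base units of each option:
  wavelength (λ = v/f): m  ✗
  heat (Q = mcΔT): kg·m²/s²  ✓ matches
  momentum (p = mv): kg·m/s  ✗
  power (P = W/t): kg·m²/s³  ✗

Only heat has units kg·m²/s².

Answer: heat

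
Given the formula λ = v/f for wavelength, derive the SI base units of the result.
Units of each symbol in λ = v/f:
  v (wave speed): m/s
  f (frequency): 1/s  → in the denominator, contributes s

Multiplying the contributions: [m/s] · [s]
Adding exponents of each base unit: m: 1
SI base units of wavelength: m

Answer: m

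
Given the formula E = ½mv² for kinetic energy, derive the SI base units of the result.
Units of each symbol in E = ½mv²:
  m (mass): kg
  v (speed): m/s  → to the power 2, contributes m²/s²
  The factor ½ is dimensionless.

Multiplying the contributions: [kg] · [m²/s²]
Adding exponents of each base unit: kg: 1, m: 2, s: -2
SI base units of kinetic energy: kg·m²/s²

Answer: kg·m²/s²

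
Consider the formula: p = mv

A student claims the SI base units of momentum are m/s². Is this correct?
Units of each symbol in p = mv:
  m (mass): kg
  v (velocity): m/s

Multiplying the contributions: [kg] · [m/s]
Adding exponents of each base unit: kg: 1, m: 1, s: -1
SI base units of momentum: kg·m/s

The claimed units m/s² (exponents m: 1, s: -2) do not match the derived units kg·m/s (exponents kg: 1, m: 1, s: -1), so the claim is incorrect.

Answer: No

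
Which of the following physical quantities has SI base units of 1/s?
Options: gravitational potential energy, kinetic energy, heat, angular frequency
Checking the SI base units of each option:
  gravitational potential energy (U = -GMm/r): kg·m²/s²  ✗
  kinetic energy (E = ½mv²): kg·m²/s²  ✗
  heat (Q = mcΔT): kg·m²/s²  ✗
  angular frequency (ω = 2πf): 1/s  ✓ matches

Only angular frequency has units 1/s.

Answer: angular frequency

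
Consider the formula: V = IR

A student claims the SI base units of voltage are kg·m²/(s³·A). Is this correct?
Units of each symbol in V = IR:
  I (current): A
  R (resistance, in ohms): kg·m²/(s³·A²)

Multiplying the contributions: [A] · [kg·m²/(s³·A²)]
Adding exponents of each base unit: kg: 1, m: 2, s: -3, A: -1
SI base units of voltage: kg·m²/(s³·A)

The claimed units kg·m²/(s³·A) match the derived units, so the claim is correct.

Answer: Yes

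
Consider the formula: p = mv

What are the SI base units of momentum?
Units of each symbol in p = mv:
  m (mass): kg
  v (velocity): m/s

Multiplying the contributions: [kg] · [m/s]
Adding exponents of each base unit: kg: 1, m: 1, s: -1
SI base units of momentum: kg·m/s

Answer: kg·m/s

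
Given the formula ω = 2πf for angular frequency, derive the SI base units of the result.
Units of each symbol in ω = 2πf:
  f (frequency): 1/s
  The factor 2π is dimensionless.

Multiplying the contributions: [1/s]
Adding exponents of each base unit: s: -1
SI base units of angular frequency: 1/s

Answer: 1/s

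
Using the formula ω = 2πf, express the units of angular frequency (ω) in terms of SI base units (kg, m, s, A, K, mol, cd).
Units of each symbol in ω = 2πf:
  f (frequency): 1/s
  The factor 2π is dimensionless.

Multiplying the contributions: [1/s]
Adding exponents of each base unit: s: -1
SI base units of angular frequency: 1/s

Answer: 1/s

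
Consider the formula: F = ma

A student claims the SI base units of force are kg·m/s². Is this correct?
Units of each symbol in F = ma:
  m (mass): kg
  a (acceleration): m/s²

Multiplying the contributions: [kg] · [m/s²]
Adding exponents of each base unit: kg: 1, m: 1, s: -2
SI base units of force: kg·m/s²

The claimed units kg·m/s² match the derived units, so the claim is correct.

Answer: Yes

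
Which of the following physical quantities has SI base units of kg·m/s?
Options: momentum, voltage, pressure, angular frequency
Checking the SI base units of each option:
  momentum (p = mv): kg·m/s  ✓ matches
  voltage (V = IR): kg·m²/(s³·A)  ✗
  pressure (P = F/A): kg/(m·s²)  ✗
  angular frequency (ω = 2πf): 1/s  ✗

Only momentum has units kg·m/s.

Answer: momentum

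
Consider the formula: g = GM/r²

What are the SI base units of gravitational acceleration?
Units of each symbol in g = GM/r²:
  G (gravitational constant): m³/(kg·s²)
  M (mass): kg
  r (distance): m  → to the power 2 in the denominator, contributes 1/m²

Multiplying the contributions: [m³/(kg·s²)] · [kg] · [1/m²]
Adding exponents of each base unit: m: 1, s: -2
SI base units of gravitational acceleration: m/s²

Answer: m/s²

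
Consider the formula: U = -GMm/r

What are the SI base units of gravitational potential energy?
Units of each symbol in U = -GMm/r:
  G (gravitational constant): m³/(kg·s²)
  M (mass): kg
  m (mass): kg
  r (distance): m  → in the denominator, contributes 1/m
  The minus sign does not affect the units.

Multiplying the contributions: [m³/(kg·s²)] · [kg] · [kg] · [1/m]
Adding exponents of each base unit: kg: 1, m: 2, s: -2
SI base units of gravitational potential energy: kg·m²/s²

Answer: kg·m²/s²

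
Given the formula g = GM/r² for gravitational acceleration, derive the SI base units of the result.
Units of each symbol in g = GM/r²:
  G (gravitational constant): m³/(kg·s²)
  M (mass): kg
  r (distance): m  → to the power 2 in the denominator, contributes 1/m²

Multiplying the contributions: [m³/(kg·s²)] · [kg] · [1/m²]
Adding exponents of each base unit: m: 1, s: -2
SI base units of gravitational acceleration: m/s²

Answer: m/s²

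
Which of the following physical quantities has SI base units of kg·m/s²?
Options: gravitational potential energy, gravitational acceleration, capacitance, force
Checking the SI base units of each option:
  gravitational potential energy (U = -GMm/r): kg·m²/s²  ✗
  gravitational acceleration (g = GM/r²): m/s²  ✗
  capacitance (C = Q/V): s⁴·A²/(kg·m²)  ✗
  force (F = ma): kg·m/s²  ✓ matches

Only force has units kg·m/s².

Answer: force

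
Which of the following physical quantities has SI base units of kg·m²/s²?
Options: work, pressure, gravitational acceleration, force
Checking the SI base units of each option:
  work (W = Fd): kg·m²/s²  ✓ matches
  pressure (P = F/A): kg/(m·s²)  ✗
  gravitational acceleration (g = GM/r²): m/s²  ✗
  force (F = ma): kg·m/s²  ✗

Only work has units kg·m²/s².

Answer: work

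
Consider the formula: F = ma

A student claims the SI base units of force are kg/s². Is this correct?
Units of each symbol in F = ma:
  m (mass): kg
  a (acceleration): m/s²

Multiplying the contributions: [kg] · [m/s²]
Adding exponents of each base unit: kg: 1, m: 1, s: -2
SI base units of force: kg·m/s²

The claimed units kg/s² (exponents kg: 1, s: -2) do not match the derived units kg·m/s² (exponents kg: 1, m: 1, s: -2), so the claim is incorrect.

Answer: No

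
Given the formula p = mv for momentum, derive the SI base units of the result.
Units of each symbol in p = mv:
  m (mass): kg
  v (velocity): m/s

Multiplying the contributions: [kg] · [m/s]
Adding exponents of each base unit: kg: 1, m: 1, s: -1
SI base units of momentum: kg·m/s

Answer: kg·m/s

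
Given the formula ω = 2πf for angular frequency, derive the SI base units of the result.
Units of each symbol in ω = 2πf:
  f (frequency): 1/s
  The factor 2π is dimensionless.

Multiplying the contributions: [1/s]
Adding exponents of each base unit: s: -1
SI base units of angular frequency: 1/s

Answer: 1/s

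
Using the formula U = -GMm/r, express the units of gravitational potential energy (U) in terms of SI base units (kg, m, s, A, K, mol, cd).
Units of each symbol in U = -GMm/r:
  G (gravitational constant): m³/(kg·s²)
  M (mass): kg
  m (mass): kg
  r (distance): m  → in the denominator, contributes 1/m
  The minus sign does not affect the units.

Multiplying the contributions: [m³/(kg·s²)] · [kg] · [kg] · [1/m]
Adding exponents of each base unit: kg: 1, m: 2, s: -2
SI base units of gravitational potential energy: kg·m²/s²

Answer: kg·m²/s²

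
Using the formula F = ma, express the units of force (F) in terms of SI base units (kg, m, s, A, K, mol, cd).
Units of each symbol in F = ma:
  m (mass): kg
  a (acceleration): m/s²

Multiplying the contributions: [kg] · [m/s²]
Adding exponents of each base unit: kg: 1, m: 1, s: -2
SI base units of force: kg·m/s²

Answer: kg·m/s²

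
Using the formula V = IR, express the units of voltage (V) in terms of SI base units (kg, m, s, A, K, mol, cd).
Units of each symbol in V = IR:
  I (current): A
  R (resistance, in ohms): kg·m²/(s³·A²)

Multiplying the contributions: [A] · [kg·m²/(s³·A²)]
Adding exponents of each base unit: kg: 1, m: 2, s: -3, A: -1
SI base units of voltage: kg·m²/(s³·A)

Answer: kg·m²/(s³·A)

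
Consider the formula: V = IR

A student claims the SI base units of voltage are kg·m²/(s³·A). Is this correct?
Units of each symbol in V = IR:
  I (current): A
  R (resistance, in ohms): kg·m²/(s³·A²)

Multiplying the contributions: [A] · [kg·m²/(s³·A²)]
Adding exponents of each base unit: kg: 1, m: 2, s: -3, A: -1
SI base units of voltage: kg·m²/(s³·A)

The claimed units kg·m²/(s³·A) match the derived units, so the claim is correct.

Answer: Yes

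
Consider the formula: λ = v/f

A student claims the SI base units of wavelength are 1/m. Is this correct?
Units of each symbol in λ = v/f:
  v (wave speed): m/s
  f (frequency): 1/s  → in the denominator, contributes s

Multiplying the contributions: [m/s] · [s]
Adding exponents of each base unit: m: 1
SI base units of wavelength: m

The claimed units 1/m (exponents m: -1) do not match the derived units m (exponents m: 1), so the claim is incorrect.

Answer: No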